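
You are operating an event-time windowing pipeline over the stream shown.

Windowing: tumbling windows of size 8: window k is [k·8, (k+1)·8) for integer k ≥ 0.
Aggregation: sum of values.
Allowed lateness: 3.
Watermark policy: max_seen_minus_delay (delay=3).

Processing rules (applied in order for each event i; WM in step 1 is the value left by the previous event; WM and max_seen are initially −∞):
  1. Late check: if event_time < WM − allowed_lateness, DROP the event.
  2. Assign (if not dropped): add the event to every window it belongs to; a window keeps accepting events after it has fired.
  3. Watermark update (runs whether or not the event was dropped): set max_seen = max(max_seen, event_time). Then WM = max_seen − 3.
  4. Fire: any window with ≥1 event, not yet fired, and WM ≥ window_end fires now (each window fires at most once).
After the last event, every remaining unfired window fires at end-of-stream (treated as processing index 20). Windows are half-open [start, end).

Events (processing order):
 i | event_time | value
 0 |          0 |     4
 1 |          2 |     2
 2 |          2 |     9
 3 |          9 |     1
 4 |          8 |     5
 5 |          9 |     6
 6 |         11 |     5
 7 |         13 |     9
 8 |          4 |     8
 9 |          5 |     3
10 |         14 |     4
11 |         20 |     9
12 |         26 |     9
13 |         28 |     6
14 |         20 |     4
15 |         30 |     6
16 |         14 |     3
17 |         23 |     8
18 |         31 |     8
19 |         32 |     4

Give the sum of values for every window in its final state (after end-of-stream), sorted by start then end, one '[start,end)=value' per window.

[0,8)=15 [8,16)=30 [16,24)=9 [24,32)=29 [32,40)=4

i=0 t=0 v=4: → [0,8); WM=-3
i=1 t=2 v=2: → [0,8); WM=-1
i=2 t=2 v=9: → [0,8); WM=-1
i=3 t=9 v=1: → [8,16); WM=6
i=4 t=8 v=5: → [8,16); WM=6
i=5 t=9 v=6: → [8,16); WM=6
i=6 t=11 v=5: → [8,16); WM=8; [0,8) fires=15
i=7 t=13 v=9: → [8,16); WM=10
i=8 t=4 v=8: DROP (t<10-3); WM=10
i=9 t=5 v=3: DROP (t<10-3); WM=10
i=10 t=14 v=4: → [8,16); WM=11
i=11 t=20 v=9: → [16,24); WM=17; [8,16) fires=30
i=12 t=26 v=9: → [24,32); WM=23
i=13 t=28 v=6: → [24,32); WM=25; [16,24) fires=9
i=14 t=20 v=4: DROP (t<25-3); WM=25
i=15 t=30 v=6: → [24,32); WM=27
i=16 t=14 v=3: DROP (t<27-3); WM=27
i=17 t=23 v=8: DROP (t<27-3); WM=27
i=18 t=31 v=8: → [24,32); WM=28
i=19 t=32 v=4: → [32,40); WM=29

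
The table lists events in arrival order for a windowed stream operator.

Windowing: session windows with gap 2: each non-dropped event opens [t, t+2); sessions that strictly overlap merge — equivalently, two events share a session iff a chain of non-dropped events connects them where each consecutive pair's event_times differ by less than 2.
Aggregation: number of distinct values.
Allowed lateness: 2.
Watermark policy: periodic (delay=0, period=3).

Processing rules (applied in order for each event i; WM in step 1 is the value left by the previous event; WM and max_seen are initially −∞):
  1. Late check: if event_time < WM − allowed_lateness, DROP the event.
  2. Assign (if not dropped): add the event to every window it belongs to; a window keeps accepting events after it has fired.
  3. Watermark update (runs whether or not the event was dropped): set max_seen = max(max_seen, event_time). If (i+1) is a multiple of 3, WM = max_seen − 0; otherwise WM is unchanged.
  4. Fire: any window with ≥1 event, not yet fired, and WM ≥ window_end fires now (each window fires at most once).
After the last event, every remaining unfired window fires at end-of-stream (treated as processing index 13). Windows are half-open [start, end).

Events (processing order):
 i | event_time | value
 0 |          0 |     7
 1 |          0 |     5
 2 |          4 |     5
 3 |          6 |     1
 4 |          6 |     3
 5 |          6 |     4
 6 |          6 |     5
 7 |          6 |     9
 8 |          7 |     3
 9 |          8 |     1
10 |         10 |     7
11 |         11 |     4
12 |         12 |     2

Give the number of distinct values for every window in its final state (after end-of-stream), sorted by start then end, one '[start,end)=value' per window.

i=0 t=0 v=7: → [0,2); WM=−∞
i=1 t=0 v=5: → [0,2); WM=−∞
i=2 t=4 v=5: → [4,6); WM=4
i=3 t=6 v=1: → [6,8); WM=4
i=4 t=6 v=3: → [6,8); WM=4
i=5 t=6 v=4: → [6,8); WM=6
i=6 t=6 v=5: → [6,8); WM=6
i=7 t=6 v=9: → [6,8); WM=6
i=8 t=7 v=3: → [6,9); WM=7
i=9 t=8 v=1: → [6,10); WM=7
i=10 t=10 v=7: → [10,12); WM=7
i=11 t=11 v=4: → [10,13); WM=11
i=12 t=12 v=2: → [10,14); WM=11

[0,2)=2 [4,6)=1 [6,10)=5 [10,14)=3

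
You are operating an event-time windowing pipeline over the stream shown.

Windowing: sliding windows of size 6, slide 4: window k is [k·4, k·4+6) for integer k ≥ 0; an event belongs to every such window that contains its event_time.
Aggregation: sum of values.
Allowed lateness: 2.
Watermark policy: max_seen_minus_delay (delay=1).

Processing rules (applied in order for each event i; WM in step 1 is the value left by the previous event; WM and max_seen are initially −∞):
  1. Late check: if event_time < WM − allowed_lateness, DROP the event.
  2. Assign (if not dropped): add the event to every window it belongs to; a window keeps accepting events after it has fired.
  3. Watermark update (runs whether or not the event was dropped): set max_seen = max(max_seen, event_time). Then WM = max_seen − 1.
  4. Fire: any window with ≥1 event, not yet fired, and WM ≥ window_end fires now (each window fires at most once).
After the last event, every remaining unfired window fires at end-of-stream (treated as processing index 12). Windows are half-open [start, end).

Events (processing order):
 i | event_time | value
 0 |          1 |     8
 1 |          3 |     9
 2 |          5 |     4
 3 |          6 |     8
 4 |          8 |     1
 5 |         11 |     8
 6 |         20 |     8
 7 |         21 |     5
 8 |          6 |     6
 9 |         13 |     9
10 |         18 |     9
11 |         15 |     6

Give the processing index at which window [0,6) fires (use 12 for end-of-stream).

i=0 t=1 v=8: → [0,6); WM=0
i=1 t=3 v=9: → [0,6); WM=2
i=2 t=5 v=4: → [4,10),[0,6); WM=4
i=3 t=6 v=8: → [4,10); WM=5
i=4 t=8 v=1: → [8,14),[4,10); WM=7; [0,6) fires=21
i=5 t=11 v=8: → [8,14); WM=10; [4,10) fires=13
i=6 t=20 v=8: → [20,26),[16,22); WM=19; [8,14) fires=9
i=7 t=21 v=5: → [20,26),[16,22); WM=20
i=8 t=6 v=6: DROP (t<20-2); WM=20
i=9 t=13 v=9: DROP (t<20-2); WM=20
i=10 t=18 v=9: → [16,22); WM=20
i=11 t=15 v=6: DROP (t<20-2); WM=20

4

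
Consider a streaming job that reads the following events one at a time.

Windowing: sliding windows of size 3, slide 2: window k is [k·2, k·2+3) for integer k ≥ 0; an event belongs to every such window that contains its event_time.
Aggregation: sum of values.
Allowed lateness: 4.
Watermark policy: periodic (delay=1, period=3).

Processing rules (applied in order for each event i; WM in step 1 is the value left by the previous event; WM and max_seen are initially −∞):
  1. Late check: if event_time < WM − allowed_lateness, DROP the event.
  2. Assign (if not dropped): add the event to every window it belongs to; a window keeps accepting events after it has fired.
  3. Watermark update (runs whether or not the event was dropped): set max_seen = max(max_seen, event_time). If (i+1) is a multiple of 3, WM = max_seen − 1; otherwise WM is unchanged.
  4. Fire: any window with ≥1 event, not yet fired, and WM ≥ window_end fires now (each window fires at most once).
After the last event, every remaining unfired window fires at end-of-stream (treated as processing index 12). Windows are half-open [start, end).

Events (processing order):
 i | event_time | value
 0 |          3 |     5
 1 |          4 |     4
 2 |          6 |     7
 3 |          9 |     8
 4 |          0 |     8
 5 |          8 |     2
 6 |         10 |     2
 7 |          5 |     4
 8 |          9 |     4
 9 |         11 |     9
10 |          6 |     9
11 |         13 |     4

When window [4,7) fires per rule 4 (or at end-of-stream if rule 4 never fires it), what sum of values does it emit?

11

i=0 t=3 v=5: → [2,5); WM=−∞
i=1 t=4 v=4: → [4,7),[2,5); WM=−∞
i=2 t=6 v=7: → [6,9),[4,7); WM=5; [2,5) fires=9
i=3 t=9 v=8: → [8,11); WM=5
i=4 t=0 v=8: DROP (t<5-4); WM=5
i=5 t=8 v=2: → [8,11),[6,9); WM=8; [4,7) fires=11
i=6 t=10 v=2: → [10,13),[8,11); WM=8
i=7 t=5 v=4: → [4,7); WM=8
i=8 t=9 v=4: → [8,11); WM=9; [6,9) fires=9
i=9 t=11 v=9: → [10,13); WM=9
i=10 t=6 v=9: → [6,9),[4,7); WM=9
i=11 t=13 v=4: → [12,15); WM=12; [8,11) fires=16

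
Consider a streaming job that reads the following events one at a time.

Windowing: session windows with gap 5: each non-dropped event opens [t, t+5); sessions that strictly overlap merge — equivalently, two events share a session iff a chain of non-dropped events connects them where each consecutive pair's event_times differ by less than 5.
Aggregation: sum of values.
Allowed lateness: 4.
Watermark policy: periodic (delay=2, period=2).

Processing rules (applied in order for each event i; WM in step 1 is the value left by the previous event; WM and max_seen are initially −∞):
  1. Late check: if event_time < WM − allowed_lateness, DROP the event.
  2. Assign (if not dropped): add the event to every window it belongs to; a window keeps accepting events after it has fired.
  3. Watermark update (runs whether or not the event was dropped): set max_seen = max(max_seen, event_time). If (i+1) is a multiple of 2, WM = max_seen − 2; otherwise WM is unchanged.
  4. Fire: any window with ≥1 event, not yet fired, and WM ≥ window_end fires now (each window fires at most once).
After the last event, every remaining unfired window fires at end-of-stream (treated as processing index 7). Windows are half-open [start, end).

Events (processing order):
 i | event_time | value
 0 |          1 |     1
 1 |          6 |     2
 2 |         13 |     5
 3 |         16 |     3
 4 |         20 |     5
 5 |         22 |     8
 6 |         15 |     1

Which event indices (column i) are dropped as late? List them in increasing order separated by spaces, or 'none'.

6

i=0 t=1 v=1: → [1,6); WM=−∞
i=1 t=6 v=2: → [6,11); WM=4
i=2 t=13 v=5: → [13,18); WM=4
i=3 t=16 v=3: → [13,21); WM=14
i=4 t=20 v=5: → [13,25); WM=14
i=5 t=22 v=8: → [13,27); WM=20
i=6 t=15 v=1: DROP (t<20-4); WM=20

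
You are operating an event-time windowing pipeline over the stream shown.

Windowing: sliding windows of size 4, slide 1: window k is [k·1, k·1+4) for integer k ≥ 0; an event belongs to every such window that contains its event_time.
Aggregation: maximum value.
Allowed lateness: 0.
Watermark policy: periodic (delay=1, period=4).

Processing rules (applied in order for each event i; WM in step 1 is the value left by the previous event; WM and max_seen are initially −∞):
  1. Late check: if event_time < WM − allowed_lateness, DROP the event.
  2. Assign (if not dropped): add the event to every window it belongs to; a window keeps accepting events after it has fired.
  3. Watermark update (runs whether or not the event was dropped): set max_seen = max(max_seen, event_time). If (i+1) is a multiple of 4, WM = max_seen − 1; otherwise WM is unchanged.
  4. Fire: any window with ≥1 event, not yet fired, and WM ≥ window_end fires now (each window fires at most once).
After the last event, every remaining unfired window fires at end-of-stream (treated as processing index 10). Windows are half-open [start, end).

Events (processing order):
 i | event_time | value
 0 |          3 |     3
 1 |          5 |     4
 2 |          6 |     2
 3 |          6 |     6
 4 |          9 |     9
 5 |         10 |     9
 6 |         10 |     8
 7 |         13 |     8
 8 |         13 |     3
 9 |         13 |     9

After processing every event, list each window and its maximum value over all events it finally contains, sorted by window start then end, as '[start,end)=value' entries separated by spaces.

i=0 t=3 v=3: → [3,7),[2,6),[1,5),[0,4); WM=−∞
i=1 t=5 v=4: → [5,9),[4,8),[3,7),[2,6); WM=−∞
i=2 t=6 v=2: → [6,10),[5,9),[4,8),[3,7); WM=−∞
i=3 t=6 v=6: → [6,10),[5,9),[4,8),[3,7); WM=5; [0,4) fires=3 [1,5) fires=3
i=4 t=9 v=9: → [9,13),[8,12),[7,11),[6,10); WM=5
i=5 t=10 v=9: → [10,14),[9,13),[8,12),[7,11); WM=5
i=6 t=10 v=8: → [10,14),[9,13),[8,12),[7,11); WM=5
i=7 t=13 v=8: → [13,17),[12,16),[11,15),[10,14); WM=12; [2,6) fires=4 [3,7) fires=6 [4,8) fires=6 [5,9) fires=6 [6,10) fires=9 [7,11) fires=9 [8,12) fires=9
i=8 t=13 v=3: → [13,17),[12,16),[11,15),[10,14); WM=12
i=9 t=13 v=9: → [13,17),[12,16),[11,15),[10,14); WM=12

[0,4)=3 [1,5)=3 [2,6)=4 [3,7)=6 [4,8)=6 [5,9)=6 [6,10)=9 [7,11)=9 [8,12)=9 [9,13)=9 [10,14)=9 [11,15)=9 [12,16)=9 [13,17)=9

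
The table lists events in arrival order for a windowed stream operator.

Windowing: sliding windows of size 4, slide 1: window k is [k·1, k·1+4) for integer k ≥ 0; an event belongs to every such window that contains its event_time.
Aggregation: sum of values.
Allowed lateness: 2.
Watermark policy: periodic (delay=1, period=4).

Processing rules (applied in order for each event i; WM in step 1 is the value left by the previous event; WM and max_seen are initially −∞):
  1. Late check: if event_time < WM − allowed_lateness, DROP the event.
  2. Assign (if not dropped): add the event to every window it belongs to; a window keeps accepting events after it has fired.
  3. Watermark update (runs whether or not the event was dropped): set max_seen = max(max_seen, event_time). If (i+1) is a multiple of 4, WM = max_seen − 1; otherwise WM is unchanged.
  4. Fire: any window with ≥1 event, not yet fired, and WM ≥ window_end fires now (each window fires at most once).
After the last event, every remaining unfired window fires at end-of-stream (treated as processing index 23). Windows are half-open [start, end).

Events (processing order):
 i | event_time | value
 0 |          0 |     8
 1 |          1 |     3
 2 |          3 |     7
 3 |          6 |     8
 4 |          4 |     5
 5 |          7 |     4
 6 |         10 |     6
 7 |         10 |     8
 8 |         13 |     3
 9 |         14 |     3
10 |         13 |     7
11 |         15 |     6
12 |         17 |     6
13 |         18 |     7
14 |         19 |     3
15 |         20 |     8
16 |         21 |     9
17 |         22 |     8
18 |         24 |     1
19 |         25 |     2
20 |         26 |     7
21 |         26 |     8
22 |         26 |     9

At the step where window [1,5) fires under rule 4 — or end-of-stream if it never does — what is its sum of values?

10

i=0 t=0 v=8: → [0,4); WM=−∞
i=1 t=1 v=3: → [1,5),[0,4); WM=−∞
i=2 t=3 v=7: → [3,7),[2,6),[1,5),[0,4); WM=−∞
i=3 t=6 v=8: → [6,10),[5,9),[4,8),[3,7); WM=5; [0,4) fires=18 [1,5) fires=10
i=4 t=4 v=5: → [4,8),[3,7),[2,6),[1,5); WM=5
i=5 t=7 v=4: → [7,11),[6,10),[5,9),[4,8); WM=5
i=6 t=10 v=6: → [10,14),[9,13),[8,12),[7,11); WM=5
i=7 t=10 v=8: → [10,14),[9,13),[8,12),[7,11); WM=9; [2,6) fires=12 [3,7) fires=20 [4,8) fires=17 [5,9) fires=12
i=8 t=13 v=3: → [13,17),[12,16),[11,15),[10,14); WM=9
i=9 t=14 v=3: → [14,18),[13,17),[12,16),[11,15); WM=9
i=10 t=13 v=7: → [13,17),[12,16),[11,15),[10,14); WM=9
i=11 t=15 v=6: → [15,19),[14,18),[13,17),[12,16); WM=14; [6,10) fires=12 [7,11) fires=18 [8,12) fires=14 [9,13) fires=14 [10,14) fires=24
i=12 t=17 v=6: → [17,21),[16,20),[15,19),[14,18); WM=14
i=13 t=18 v=7: → [18,22),[17,21),[16,20),[15,19); WM=14
i=14 t=19 v=3: → [19,23),[18,22),[17,21),[16,20); WM=14
i=15 t=20 v=8: → [20,24),[19,23),[18,22),[17,21); WM=19; [11,15) fires=13 [12,16) fires=19 [13,17) fires=19 [14,18) fires=15 [15,19) fires=19
i=16 t=21 v=9: → [21,25),[20,24),[19,23),[18,22); WM=19
i=17 t=22 v=8: → [22,26),[21,25),[20,24),[19,23); WM=19
i=18 t=24 v=1: → [24,28),[23,27),[22,26),[21,25); WM=19
i=19 t=25 v=2: → [25,29),[24,28),[23,27),[22,26); WM=24; [16,20) fires=16 [17,21) fires=24 [18,22) fires=27 [19,23) fires=28 [20,24) fires=25
i=20 t=26 v=7: → [26,30),[25,29),[24,28),[23,27); WM=24
i=21 t=26 v=8: → [26,30),[25,29),[24,28),[23,27); WM=24
i=22 t=26 v=9: → [26,30),[25,29),[24,28),[23,27); WM=24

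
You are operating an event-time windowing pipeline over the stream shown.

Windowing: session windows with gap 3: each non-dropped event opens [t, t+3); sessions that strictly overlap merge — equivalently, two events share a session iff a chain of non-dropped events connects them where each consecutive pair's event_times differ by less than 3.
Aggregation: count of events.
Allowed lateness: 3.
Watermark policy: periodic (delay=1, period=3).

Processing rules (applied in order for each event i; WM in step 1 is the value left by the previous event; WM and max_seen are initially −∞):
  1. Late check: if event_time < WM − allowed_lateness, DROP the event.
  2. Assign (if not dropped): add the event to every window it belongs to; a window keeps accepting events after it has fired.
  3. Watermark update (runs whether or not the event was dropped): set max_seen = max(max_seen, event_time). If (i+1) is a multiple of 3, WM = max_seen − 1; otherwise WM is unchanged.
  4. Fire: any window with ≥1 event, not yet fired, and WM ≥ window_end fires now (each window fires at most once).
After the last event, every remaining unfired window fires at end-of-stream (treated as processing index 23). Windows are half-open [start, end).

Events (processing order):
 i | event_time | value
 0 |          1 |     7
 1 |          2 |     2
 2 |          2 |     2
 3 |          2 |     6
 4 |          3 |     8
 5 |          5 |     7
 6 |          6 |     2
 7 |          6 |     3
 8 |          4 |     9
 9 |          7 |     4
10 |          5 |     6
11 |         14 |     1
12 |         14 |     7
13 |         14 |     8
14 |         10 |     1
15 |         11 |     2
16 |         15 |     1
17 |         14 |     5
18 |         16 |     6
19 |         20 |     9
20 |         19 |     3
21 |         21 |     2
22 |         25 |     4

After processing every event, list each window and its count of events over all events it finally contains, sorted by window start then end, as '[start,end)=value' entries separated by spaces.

i=0 t=1 v=7: → [1,4); WM=−∞
i=1 t=2 v=2: → [1,5); WM=−∞
i=2 t=2 v=2: → [1,5); WM=1
i=3 t=2 v=6: → [1,5); WM=1
i=4 t=3 v=8: → [1,6); WM=1
i=5 t=5 v=7: → [1,8); WM=4
i=6 t=6 v=2: → [1,9); WM=4
i=7 t=6 v=3: → [1,9); WM=4
i=8 t=4 v=9: → [1,9); WM=5
i=9 t=7 v=4: → [1,10); WM=5
i=10 t=5 v=6: → [1,10); WM=5
i=11 t=14 v=1: → [14,17); WM=13
i=12 t=14 v=7: → [14,17); WM=13
i=13 t=14 v=8: → [14,17); WM=13
i=14 t=10 v=1: → [10,13); WM=13
i=15 t=11 v=2: → [10,14); WM=13
i=16 t=15 v=1: → [14,18); WM=13
i=17 t=14 v=5: → [14,18); WM=14
i=18 t=16 v=6: → [14,19); WM=14
i=19 t=20 v=9: → [20,23); WM=14
i=20 t=19 v=3: → [19,23); WM=19
i=21 t=21 v=2: → [19,24); WM=19
i=22 t=25 v=4: → [25,28); WM=19

[1,10)=11 [10,14)=2 [14,19)=6 [19,24)=3 [25,28)=1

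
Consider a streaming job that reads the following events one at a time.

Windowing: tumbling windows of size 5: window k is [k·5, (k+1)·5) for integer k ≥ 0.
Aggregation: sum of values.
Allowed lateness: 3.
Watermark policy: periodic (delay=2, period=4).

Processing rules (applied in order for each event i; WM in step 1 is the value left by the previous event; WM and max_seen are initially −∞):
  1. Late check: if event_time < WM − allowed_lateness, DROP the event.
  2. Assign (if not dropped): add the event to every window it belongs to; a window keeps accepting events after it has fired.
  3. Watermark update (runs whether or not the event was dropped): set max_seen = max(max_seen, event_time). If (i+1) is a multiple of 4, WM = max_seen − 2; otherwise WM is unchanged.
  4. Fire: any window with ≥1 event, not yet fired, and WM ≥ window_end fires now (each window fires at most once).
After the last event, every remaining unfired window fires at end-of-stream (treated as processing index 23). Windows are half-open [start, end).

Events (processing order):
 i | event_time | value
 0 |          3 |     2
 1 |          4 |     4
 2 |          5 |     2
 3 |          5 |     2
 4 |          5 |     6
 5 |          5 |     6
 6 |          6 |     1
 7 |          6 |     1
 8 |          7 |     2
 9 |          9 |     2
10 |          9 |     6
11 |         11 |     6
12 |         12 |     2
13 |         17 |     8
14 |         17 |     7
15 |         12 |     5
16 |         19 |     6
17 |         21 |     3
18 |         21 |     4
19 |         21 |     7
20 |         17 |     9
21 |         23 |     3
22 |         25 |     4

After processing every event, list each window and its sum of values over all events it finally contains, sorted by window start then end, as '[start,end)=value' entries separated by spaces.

i=0 t=3 v=2: → [0,5); WM=−∞
i=1 t=4 v=4: → [0,5); WM=−∞
i=2 t=5 v=2: → [5,10); WM=−∞
i=3 t=5 v=2: → [5,10); WM=3
i=4 t=5 v=6: → [5,10); WM=3
i=5 t=5 v=6: → [5,10); WM=3
i=6 t=6 v=1: → [5,10); WM=3
i=7 t=6 v=1: → [5,10); WM=4
i=8 t=7 v=2: → [5,10); WM=4
i=9 t=9 v=2: → [5,10); WM=4
i=10 t=9 v=6: → [5,10); WM=4
i=11 t=11 v=6: → [10,15); WM=9; [0,5) fires=6
i=12 t=12 v=2: → [10,15); WM=9
i=13 t=17 v=8: → [15,20); WM=9
i=14 t=17 v=7: → [15,20); WM=9
i=15 t=12 v=5: → [10,15); WM=15; [5,10) fires=28 [10,15) fires=13
i=16 t=19 v=6: → [15,20); WM=15
i=17 t=21 v=3: → [20,25); WM=15
i=18 t=21 v=4: → [20,25); WM=15
i=19 t=21 v=7: → [20,25); WM=19
i=20 t=17 v=9: → [15,20); WM=19
i=21 t=23 v=3: → [20,25); WM=19
i=22 t=25 v=4: → [25,30); WM=19

[0,5)=6 [5,10)=28 [10,15)=13 [15,20)=30 [20,25)=17 [25,30)=4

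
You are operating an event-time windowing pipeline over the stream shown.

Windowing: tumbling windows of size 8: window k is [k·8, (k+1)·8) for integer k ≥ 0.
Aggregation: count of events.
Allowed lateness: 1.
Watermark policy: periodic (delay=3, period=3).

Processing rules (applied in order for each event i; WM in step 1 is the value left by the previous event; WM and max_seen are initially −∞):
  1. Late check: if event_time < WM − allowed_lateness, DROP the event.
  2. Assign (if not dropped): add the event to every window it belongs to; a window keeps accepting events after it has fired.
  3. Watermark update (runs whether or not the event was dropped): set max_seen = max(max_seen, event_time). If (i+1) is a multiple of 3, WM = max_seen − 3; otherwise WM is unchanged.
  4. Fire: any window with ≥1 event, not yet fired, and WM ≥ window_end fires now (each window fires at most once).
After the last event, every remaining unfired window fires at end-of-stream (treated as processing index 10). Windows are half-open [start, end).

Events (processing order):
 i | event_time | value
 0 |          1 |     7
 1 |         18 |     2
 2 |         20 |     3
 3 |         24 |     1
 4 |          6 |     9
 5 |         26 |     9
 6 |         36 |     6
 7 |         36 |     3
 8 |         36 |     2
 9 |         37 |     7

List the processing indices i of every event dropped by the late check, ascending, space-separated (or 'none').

4

i=0 t=1 v=7: → [0,8); WM=−∞
i=1 t=18 v=2: → [16,24); WM=−∞
i=2 t=20 v=3: → [16,24); WM=17; [0,8) fires=1
i=3 t=24 v=1: → [24,32); WM=17
i=4 t=6 v=9: DROP (t<17-1); WM=17
i=5 t=26 v=9: → [24,32); WM=23
i=6 t=36 v=6: → [32,40); WM=23
i=7 t=36 v=3: → [32,40); WM=23
i=8 t=36 v=2: → [32,40); WM=33; [16,24) fires=2 [24,32) fires=2
i=9 t=37 v=7: → [32,40); WM=33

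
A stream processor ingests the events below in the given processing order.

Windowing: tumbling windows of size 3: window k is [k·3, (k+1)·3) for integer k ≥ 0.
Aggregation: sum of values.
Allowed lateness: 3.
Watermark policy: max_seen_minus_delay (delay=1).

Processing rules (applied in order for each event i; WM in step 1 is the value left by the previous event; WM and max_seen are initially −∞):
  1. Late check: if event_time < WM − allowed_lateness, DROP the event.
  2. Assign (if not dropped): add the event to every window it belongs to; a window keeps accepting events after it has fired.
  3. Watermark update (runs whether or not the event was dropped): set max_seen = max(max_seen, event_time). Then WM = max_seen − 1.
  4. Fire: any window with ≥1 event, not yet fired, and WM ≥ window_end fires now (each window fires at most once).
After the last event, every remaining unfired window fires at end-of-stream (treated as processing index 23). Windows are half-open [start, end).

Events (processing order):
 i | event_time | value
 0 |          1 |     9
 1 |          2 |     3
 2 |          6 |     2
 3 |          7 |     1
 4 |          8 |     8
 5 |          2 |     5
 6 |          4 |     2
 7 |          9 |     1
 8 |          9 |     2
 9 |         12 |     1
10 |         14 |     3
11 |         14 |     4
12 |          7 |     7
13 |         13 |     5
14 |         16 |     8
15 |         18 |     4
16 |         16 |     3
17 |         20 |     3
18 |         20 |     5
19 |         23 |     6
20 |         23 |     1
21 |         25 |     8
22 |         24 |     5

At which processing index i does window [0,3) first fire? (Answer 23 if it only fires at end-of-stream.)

i=0 t=1 v=9: → [0,3); WM=0
i=1 t=2 v=3: → [0,3); WM=1
i=2 t=6 v=2: → [6,9); WM=5; [0,3) fires=12
i=3 t=7 v=1: → [6,9); WM=6
i=4 t=8 v=8: → [6,9); WM=7
i=5 t=2 v=5: DROP (t<7-3); WM=7
i=6 t=4 v=2: → [3,6); WM=7; [3,6) fires=2
i=7 t=9 v=1: → [9,12); WM=8
i=8 t=9 v=2: → [9,12); WM=8
i=9 t=12 v=1: → [12,15); WM=11; [6,9) fires=11
i=10 t=14 v=3: → [12,15); WM=13; [9,12) fires=3
i=11 t=14 v=4: → [12,15); WM=13
i=12 t=7 v=7: DROP (t<13-3); WM=13
i=13 t=13 v=5: → [12,15); WM=13
i=14 t=16 v=8: → [15,18); WM=15; [12,15) fires=13
i=15 t=18 v=4: → [18,21); WM=17
i=16 t=16 v=3: → [15,18); WM=17
i=17 t=20 v=3: → [18,21); WM=19; [15,18) fires=11
i=18 t=20 v=5: → [18,21); WM=19
i=19 t=23 v=6: → [21,24); WM=22; [18,21) fires=12
i=20 t=23 v=1: → [21,24); WM=22
i=21 t=25 v=8: → [24,27); WM=24; [21,24) fires=7
i=22 t=24 v=5: → [24,27); WM=24

2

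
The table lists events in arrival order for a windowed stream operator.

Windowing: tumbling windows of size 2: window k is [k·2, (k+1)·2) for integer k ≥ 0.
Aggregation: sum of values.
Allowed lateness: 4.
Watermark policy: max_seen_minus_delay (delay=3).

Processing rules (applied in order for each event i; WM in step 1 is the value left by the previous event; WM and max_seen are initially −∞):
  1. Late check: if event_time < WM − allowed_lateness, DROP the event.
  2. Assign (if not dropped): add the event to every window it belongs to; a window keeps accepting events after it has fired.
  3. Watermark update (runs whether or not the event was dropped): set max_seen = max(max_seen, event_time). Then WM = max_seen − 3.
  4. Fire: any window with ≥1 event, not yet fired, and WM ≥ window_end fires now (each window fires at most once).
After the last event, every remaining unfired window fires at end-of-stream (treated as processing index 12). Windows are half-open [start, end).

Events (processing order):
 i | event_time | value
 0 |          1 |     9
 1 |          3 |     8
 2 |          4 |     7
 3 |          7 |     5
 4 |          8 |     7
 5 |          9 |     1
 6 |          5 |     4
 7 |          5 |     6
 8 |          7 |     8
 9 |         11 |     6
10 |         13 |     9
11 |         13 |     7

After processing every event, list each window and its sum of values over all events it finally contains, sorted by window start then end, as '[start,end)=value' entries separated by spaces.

[0,2)=9 [2,4)=8 [4,6)=17 [6,8)=13 [8,10)=8 [10,12)=6 [12,14)=16

i=0 t=1 v=9: → [0,2); WM=-2
i=1 t=3 v=8: → [2,4); WM=0
i=2 t=4 v=7: → [4,6); WM=1
i=3 t=7 v=5: → [6,8); WM=4; [0,2) fires=9 [2,4) fires=8
i=4 t=8 v=7: → [8,10); WM=5
i=5 t=9 v=1: → [8,10); WM=6; [4,6) fires=7
i=6 t=5 v=4: → [4,6); WM=6
i=7 t=5 v=6: → [4,6); WM=6
i=8 t=7 v=8: → [6,8); WM=6
i=9 t=11 v=6: → [10,12); WM=8; [6,8) fires=13
i=10 t=13 v=9: → [12,14); WM=10; [8,10) fires=8
i=11 t=13 v=7: → [12,14); WM=10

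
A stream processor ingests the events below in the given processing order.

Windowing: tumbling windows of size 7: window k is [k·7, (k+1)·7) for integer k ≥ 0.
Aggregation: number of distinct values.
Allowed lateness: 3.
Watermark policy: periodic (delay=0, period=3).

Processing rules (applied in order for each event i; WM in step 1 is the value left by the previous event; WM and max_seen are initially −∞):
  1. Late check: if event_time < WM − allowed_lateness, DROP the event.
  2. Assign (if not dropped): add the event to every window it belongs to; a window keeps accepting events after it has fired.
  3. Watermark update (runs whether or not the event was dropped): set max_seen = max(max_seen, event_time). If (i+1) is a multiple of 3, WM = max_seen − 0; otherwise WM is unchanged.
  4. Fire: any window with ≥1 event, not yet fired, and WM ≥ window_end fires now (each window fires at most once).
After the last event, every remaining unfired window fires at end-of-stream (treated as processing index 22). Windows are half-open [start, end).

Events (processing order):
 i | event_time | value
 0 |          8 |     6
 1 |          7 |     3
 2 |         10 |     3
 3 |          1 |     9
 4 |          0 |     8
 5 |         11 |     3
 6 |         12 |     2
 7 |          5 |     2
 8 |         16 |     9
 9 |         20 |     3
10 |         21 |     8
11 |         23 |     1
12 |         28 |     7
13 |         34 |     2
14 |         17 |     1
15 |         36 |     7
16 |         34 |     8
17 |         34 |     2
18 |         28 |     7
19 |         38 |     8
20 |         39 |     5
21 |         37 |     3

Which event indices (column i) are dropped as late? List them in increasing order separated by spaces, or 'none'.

3 4 7 14 18

i=0 t=8 v=6: → [7,14); WM=−∞
i=1 t=7 v=3: → [7,14); WM=−∞
i=2 t=10 v=3: → [7,14); WM=10
i=3 t=1 v=9: DROP (t<10-3); WM=10
i=4 t=0 v=8: DROP (t<10-3); WM=10
i=5 t=11 v=3: → [7,14); WM=11
i=6 t=12 v=2: → [7,14); WM=11
i=7 t=5 v=2: DROP (t<11-3); WM=11
i=8 t=16 v=9: → [14,21); WM=16; [7,14) fires=3
i=9 t=20 v=3: → [14,21); WM=16
i=10 t=21 v=8: → [21,28); WM=16
i=11 t=23 v=1: → [21,28); WM=23; [14,21) fires=2
i=12 t=28 v=7: → [28,35); WM=23
i=13 t=34 v=2: → [28,35); WM=23
i=14 t=17 v=1: DROP (t<23-3); WM=34; [21,28) fires=2
i=15 t=36 v=7: → [35,42); WM=34
i=16 t=34 v=8: → [28,35); WM=34
i=17 t=34 v=2: → [28,35); WM=36; [28,35) fires=3
i=18 t=28 v=7: DROP (t<36-3); WM=36
i=19 t=38 v=8: → [35,42); WM=36
i=20 t=39 v=5: → [35,42); WM=39
i=21 t=37 v=3: → [35,42); WM=39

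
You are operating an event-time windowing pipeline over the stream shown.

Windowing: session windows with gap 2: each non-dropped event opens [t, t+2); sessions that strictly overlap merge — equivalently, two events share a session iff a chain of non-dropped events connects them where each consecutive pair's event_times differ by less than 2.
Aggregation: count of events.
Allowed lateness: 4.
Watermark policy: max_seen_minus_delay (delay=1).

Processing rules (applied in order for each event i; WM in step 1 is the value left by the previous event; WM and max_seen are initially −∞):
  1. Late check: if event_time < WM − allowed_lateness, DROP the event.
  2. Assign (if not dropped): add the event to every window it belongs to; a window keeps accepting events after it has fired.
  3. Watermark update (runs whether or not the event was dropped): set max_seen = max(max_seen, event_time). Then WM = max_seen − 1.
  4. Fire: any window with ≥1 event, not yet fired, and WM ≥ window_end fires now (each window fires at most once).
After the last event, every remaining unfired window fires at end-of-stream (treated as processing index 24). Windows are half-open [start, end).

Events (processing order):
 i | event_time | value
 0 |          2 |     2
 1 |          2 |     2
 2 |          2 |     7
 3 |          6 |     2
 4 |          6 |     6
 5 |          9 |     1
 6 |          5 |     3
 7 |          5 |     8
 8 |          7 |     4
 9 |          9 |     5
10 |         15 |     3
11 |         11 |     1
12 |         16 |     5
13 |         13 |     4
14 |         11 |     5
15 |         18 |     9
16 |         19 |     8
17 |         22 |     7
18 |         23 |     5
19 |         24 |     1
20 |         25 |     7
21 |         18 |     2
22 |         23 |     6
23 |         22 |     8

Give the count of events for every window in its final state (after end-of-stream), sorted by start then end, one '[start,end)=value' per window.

[2,4)=3 [5,9)=5 [9,11)=2 [11,13)=2 [13,15)=1 [15,18)=2 [18,21)=2 [22,27)=6

i=0 t=2 v=2: → [2,4); WM=1
i=1 t=2 v=2: → [2,4); WM=1
i=2 t=2 v=7: → [2,4); WM=1
i=3 t=6 v=2: → [6,8); WM=5
i=4 t=6 v=6: → [6,8); WM=5
i=5 t=9 v=1: → [9,11); WM=8
i=6 t=5 v=3: → [5,8); WM=8
i=7 t=5 v=8: → [5,8); WM=8
i=8 t=7 v=4: → [5,9); WM=8
i=9 t=9 v=5: → [9,11); WM=8
i=10 t=15 v=3: → [15,17); WM=14
i=11 t=11 v=1: → [11,13); WM=14
i=12 t=16 v=5: → [15,18); WM=15
i=13 t=13 v=4: → [13,15); WM=15
i=14 t=11 v=5: → [11,13); WM=15
i=15 t=18 v=9: → [18,20); WM=17
i=16 t=19 v=8: → [18,21); WM=18
i=17 t=22 v=7: → [22,24); WM=21
i=18 t=23 v=5: → [22,25); WM=22
i=19 t=24 v=1: → [22,26); WM=23
i=20 t=25 v=7: → [22,27); WM=24
i=21 t=18 v=2: DROP (t<24-4); WM=24
i=22 t=23 v=6: → [22,27); WM=24
i=23 t=22 v=8: → [22,27); WM=24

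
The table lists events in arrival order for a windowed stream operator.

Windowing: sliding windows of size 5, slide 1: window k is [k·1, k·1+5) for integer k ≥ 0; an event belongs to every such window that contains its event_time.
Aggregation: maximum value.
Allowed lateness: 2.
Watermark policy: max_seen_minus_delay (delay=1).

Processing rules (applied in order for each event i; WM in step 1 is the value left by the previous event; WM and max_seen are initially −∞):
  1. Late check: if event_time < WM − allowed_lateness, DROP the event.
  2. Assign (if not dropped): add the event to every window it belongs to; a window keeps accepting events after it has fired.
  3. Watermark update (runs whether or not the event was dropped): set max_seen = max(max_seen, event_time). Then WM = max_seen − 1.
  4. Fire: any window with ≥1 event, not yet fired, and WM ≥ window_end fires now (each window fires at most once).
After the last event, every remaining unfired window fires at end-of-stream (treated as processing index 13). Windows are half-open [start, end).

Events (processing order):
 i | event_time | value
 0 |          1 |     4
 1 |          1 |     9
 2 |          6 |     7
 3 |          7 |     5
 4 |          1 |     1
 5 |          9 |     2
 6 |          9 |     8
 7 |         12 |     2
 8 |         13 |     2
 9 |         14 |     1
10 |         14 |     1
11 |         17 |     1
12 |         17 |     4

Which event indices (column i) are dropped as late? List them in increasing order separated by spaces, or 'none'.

4

i=0 t=1 v=4: → [1,6),[0,5); WM=0
i=1 t=1 v=9: → [1,6),[0,5); WM=0
i=2 t=6 v=7: → [6,11),[5,10),[4,9),[3,8),[2,7); WM=5; [0,5) fires=9
i=3 t=7 v=5: → [7,12),[6,11),[5,10),[4,9),[3,8); WM=6; [1,6) fires=9
i=4 t=1 v=1: DROP (t<6-2); WM=6
i=5 t=9 v=2: → [9,14),[8,13),[7,12),[6,11),[5,10); WM=8; [2,7) fires=7 [3,8) fires=7
i=6 t=9 v=8: → [9,14),[8,13),[7,12),[6,11),[5,10); WM=8
i=7 t=12 v=2: → [12,17),[11,16),[10,15),[9,14),[8,13); WM=11; [4,9) fires=7 [5,10) fires=8 [6,11) fires=8
i=8 t=13 v=2: → [13,18),[12,17),[11,16),[10,15),[9,14); WM=12; [7,12) fires=8
i=9 t=14 v=1: → [14,19),[13,18),[12,17),[11,16),[10,15); WM=13; [8,13) fires=8
i=10 t=14 v=1: → [14,19),[13,18),[12,17),[11,16),[10,15); WM=13
i=11 t=17 v=1: → [17,22),[16,21),[15,20),[14,19),[13,18); WM=16; [9,14) fires=8 [10,15) fires=2 [11,16) fires=2
i=12 t=17 v=4: → [17,22),[16,21),[15,20),[14,19),[13,18); WM=16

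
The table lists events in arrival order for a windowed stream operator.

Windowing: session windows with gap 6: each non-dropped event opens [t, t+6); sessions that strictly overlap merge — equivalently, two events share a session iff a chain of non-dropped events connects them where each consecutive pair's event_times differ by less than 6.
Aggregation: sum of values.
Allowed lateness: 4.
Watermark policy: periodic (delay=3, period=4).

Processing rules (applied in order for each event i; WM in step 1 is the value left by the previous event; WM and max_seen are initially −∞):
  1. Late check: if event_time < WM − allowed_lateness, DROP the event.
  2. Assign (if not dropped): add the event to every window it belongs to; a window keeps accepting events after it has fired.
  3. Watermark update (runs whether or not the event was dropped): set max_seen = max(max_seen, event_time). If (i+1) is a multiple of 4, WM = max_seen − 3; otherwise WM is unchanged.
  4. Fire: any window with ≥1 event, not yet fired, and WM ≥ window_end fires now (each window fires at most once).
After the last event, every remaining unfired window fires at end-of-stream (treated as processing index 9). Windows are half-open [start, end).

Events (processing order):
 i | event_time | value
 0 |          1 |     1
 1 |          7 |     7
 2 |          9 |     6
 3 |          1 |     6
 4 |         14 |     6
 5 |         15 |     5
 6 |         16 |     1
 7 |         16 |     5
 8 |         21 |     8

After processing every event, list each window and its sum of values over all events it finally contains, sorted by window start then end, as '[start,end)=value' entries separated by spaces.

i=0 t=1 v=1: → [1,7); WM=−∞
i=1 t=7 v=7: → [7,13); WM=−∞
i=2 t=9 v=6: → [7,15); WM=−∞
i=3 t=1 v=6: → [1,7); WM=6
i=4 t=14 v=6: → [7,20); WM=6
i=5 t=15 v=5: → [7,21); WM=6
i=6 t=16 v=1: → [7,22); WM=6
i=7 t=16 v=5: → [7,22); WM=13
i=8 t=21 v=8: → [7,27); WM=13

[1,7)=7 [7,27)=38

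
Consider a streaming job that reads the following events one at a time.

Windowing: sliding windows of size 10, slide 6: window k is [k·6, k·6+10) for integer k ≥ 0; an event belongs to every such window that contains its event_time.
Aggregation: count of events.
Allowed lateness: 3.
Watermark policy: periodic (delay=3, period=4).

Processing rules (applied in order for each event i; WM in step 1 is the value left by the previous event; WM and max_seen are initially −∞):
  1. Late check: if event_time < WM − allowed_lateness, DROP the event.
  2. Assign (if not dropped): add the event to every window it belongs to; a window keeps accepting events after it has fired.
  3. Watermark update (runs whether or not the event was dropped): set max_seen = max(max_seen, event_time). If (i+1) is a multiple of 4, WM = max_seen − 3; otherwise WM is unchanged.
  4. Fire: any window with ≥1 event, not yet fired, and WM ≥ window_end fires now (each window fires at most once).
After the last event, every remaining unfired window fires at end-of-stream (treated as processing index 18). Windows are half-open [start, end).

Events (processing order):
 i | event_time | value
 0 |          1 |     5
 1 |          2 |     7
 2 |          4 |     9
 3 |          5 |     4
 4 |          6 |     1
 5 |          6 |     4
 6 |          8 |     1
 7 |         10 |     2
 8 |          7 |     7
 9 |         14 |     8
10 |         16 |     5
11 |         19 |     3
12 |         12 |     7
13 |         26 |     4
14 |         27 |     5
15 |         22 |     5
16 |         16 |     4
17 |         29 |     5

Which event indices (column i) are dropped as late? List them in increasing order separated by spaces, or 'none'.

i=0 t=1 v=5: → [0,10); WM=−∞
i=1 t=2 v=7: → [0,10); WM=−∞
i=2 t=4 v=9: → [0,10); WM=−∞
i=3 t=5 v=4: → [0,10); WM=2
i=4 t=6 v=1: → [6,16),[0,10); WM=2
i=5 t=6 v=4: → [6,16),[0,10); WM=2
i=6 t=8 v=1: → [6,16),[0,10); WM=2
i=7 t=10 v=2: → [6,16); WM=7
i=8 t=7 v=7: → [6,16),[0,10); WM=7
i=9 t=14 v=8: → [12,22),[6,16); WM=7
i=10 t=16 v=5: → [12,22); WM=7
i=11 t=19 v=3: → [18,28),[12,22); WM=16; [0,10) fires=8 [6,16) fires=6
i=12 t=12 v=7: DROP (t<16-3); WM=16
i=13 t=26 v=4: → [24,34),[18,28); WM=16
i=14 t=27 v=5: → [24,34),[18,28); WM=16
i=15 t=22 v=5: → [18,28); WM=24; [12,22) fires=3
i=16 t=16 v=4: DROP (t<24-3); WM=24
i=17 t=29 v=5: → [24,34); WM=24

12 16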